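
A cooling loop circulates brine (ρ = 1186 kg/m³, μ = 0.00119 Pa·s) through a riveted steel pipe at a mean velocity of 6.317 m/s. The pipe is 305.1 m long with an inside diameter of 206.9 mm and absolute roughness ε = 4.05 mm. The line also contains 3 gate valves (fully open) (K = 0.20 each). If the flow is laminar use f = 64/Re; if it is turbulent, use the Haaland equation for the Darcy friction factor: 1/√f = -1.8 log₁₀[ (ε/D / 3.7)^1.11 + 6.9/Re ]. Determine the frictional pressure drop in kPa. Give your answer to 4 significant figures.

ΔP ≈ 1702 kPa

Reynolds number Re = ρVD/μ = 1186 · 6.317 · 0.2069 / 0.00119 = 1.303e+06.
Re > 4000 → turbulent. Relative roughness ε/D = 0.00405/0.2069 = 0.0196. Haaland: 1/√f = -1.8 log₁₀[(0.0196/3.7)^1.11 + 6.9/1.303e+06] = -1.8 log₁₀[0.00297 + 5.3e-06] = 4.547, so f = 0.04837.
Total minor-loss coefficient ΣK = 3·0.2 = 0.6.
ΔP = [f·L/D + ΣK]·(ρV²/2) = [0.04837·305.1/0.2069 + 0.6]·(1186·6.317²/2) = [71.32 + 0.6]·2.366e+04 = 1.702e+06 Pa.
ΔP = 1.702e+06 Pa = 1702 kPa.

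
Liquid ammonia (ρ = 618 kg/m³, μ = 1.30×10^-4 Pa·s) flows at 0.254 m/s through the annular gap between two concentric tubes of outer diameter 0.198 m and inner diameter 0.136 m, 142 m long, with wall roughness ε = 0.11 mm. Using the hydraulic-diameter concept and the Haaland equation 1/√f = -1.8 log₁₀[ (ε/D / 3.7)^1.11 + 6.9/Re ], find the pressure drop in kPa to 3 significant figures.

ΔP ≈ 1.13 kPa

Hydraulic diameter D_h = 4A/P = D_o - D_i = 0.198 - 0.136 = 0.062 m.
Re = ρVD_h/μ = 618·0.254·0.062/0.00013 = 7.486e+04.
ε/D_h = 0.00011/0.062 = 0.00177; Haaland gives 1/√f = -1.8 log₁₀[0.000207+9.22e-05] = 6.344, so f = 0.02485.
ΔP = f(L/D_h)(ρV²/2) = 0.02485·142/0.062·19.94 = 1135 Pa.
ΔP = 1.13 kPa.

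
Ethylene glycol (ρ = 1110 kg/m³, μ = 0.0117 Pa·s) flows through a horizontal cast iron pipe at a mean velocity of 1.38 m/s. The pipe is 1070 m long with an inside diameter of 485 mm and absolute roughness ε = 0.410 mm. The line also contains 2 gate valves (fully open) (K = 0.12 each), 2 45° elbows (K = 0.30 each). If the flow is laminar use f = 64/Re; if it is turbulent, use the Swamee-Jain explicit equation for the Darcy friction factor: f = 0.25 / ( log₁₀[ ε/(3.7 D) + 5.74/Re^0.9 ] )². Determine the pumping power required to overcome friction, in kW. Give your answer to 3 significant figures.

Reynolds number Re = ρVD/μ = 1110 · 1.38 · 0.485 / 0.0117 = 6.35e+04.
Re > 4000 → turbulent. Relative roughness ε/D = 0.00041/0.485 = 0.000845. Swamee-Jain: f = 0.25/(log₁₀[0.000845/3.7 + 5.74/6.35e+04^0.9])² = 0.25/(log₁₀[0.000228 + 0.000273])² = 0.25/(-3.3)² = 0.02296.
Total minor-loss coefficient ΣK = 2·0.12 + 2·0.3 = 0.84.
ΔP = [f·L/D + ΣK]·(ρV²/2) = [0.02296·1070/0.485 + 0.84]·(1110·1.38²/2) = [50.66 + 0.84]·1057 = 5.443e+04 Pa.
Q = V·A = 1.38·0.1847 = 0.2549 m³/s.
Pumping power P = QΔP = 0.2549·5.443e+04 = 13880 W = 13.9 kW.

P ≈ 13.9 kW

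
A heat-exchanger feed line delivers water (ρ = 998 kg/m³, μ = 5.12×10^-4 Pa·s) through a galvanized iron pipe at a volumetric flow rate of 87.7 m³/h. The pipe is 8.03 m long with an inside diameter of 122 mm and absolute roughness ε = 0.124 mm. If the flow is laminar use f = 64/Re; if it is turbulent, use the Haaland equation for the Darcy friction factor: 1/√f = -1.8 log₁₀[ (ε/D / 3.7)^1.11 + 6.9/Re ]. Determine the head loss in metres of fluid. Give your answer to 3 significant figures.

Q = 87.7 m³/h = 87.7/3600 = 0.02436 m³/s.
Cross-sectional area A = πD²/4 = π(0.122)²/4 = 0.01169 m²; mean velocity V = Q/A = 0.02436/0.01169 = 2.084 m/s.
Reynolds number Re = ρVD/μ = 998 · 2.084 · 0.122 / 0.000512 = 4.956e+05.
Re > 4000 → turbulent. Relative roughness ε/D = 0.000124/0.122 = 0.00102. Haaland: 1/√f = -1.8 log₁₀[(0.00102/3.7)^1.11 + 6.9/4.956e+05] = -1.8 log₁₀[0.000111 + 1.39e-05] = 7.023, so f = 0.02027.
Darcy-Weisbach: ΔP = f(L/D)(ρV²/2) = 0.02027·(8.03/0.122)·(998·2.084²/2) = 0.02027·65.82·2167 = 2892 Pa.
Head loss h_f = ΔP/(ρg) = 2892/(998·9.81) = 0.295 m.

h_f ≈ 0.295 m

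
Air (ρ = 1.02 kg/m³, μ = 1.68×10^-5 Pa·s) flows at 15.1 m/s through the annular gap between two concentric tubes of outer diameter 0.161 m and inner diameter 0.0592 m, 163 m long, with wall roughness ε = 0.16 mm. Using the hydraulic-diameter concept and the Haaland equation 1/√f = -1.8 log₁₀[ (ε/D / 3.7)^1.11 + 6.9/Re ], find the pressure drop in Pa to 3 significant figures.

Hydraulic diameter D_h = 4A/P = D_o - D_i = 0.161 - 0.0592 = 0.1018 m.
Re = ρVD_h/μ = 1.02·15.1·0.1018/1.68e-05 = 9.333e+04.
ε/D_h = 0.00016/0.1018 = 0.00157; Haaland gives 1/√f = -1.8 log₁₀[0.000181+7.39e-05] = 6.469, so f = 0.0239.
ΔP = f(L/D_h)(ρV²/2) = 0.0239·163/0.1018·116.3 = 4449 Pa.

ΔP ≈ 4450 Pa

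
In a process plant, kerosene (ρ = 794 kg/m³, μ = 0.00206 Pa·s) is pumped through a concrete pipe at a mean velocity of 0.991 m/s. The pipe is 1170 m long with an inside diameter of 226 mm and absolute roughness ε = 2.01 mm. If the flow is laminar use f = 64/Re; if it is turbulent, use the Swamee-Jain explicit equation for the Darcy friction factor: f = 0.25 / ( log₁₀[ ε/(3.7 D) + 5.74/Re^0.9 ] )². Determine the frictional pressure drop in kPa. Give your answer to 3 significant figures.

Reynolds number Re = ρVD/μ = 794 · 0.991 · 0.226 / 0.00206 = 8.632e+04.
Re > 4000 → turbulent. Relative roughness ε/D = 0.00201/0.226 = 0.00889. Swamee-Jain: f = 0.25/(log₁₀[0.00889/3.7 + 5.74/8.632e+04^0.9])² = 0.25/(log₁₀[0.0024 + 0.000207])² = 0.25/(-2.583)² = 0.03746.
Darcy-Weisbach: ΔP = f(L/D)(ρV²/2) = 0.03746·(1170/0.226)·(794·0.991²/2) = 0.03746·5177·389.9 = 7.562e+04 Pa.
ΔP = 7.562e+04 Pa = 75.6 kPa.

ΔP ≈ 75.6 kPa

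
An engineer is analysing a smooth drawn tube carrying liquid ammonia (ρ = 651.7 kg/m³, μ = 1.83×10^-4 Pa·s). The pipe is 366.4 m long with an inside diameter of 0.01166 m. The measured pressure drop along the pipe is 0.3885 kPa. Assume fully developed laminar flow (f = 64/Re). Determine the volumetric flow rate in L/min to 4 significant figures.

Q ≈ 0.1577 L/min

For laminar flow, f = 64/Re with Re = ρVD/μ, so Darcy-Weisbach reduces to ΔP = 32μLV/D². Solving for V: V = ΔP·D²/(32μL) = 388.5·(0.01166)²/(32·0.000183·366.4) = 0.02462 m/s.
Check: Re = ρVD/μ = 651.7·0.02462·0.01166/0.000183 = 1022 < 2300, so the laminar assumption holds.
Q = V·A = 0.02462·(π/4·0.01166²) = 2.629e-06 m³/s = 0.1577 L/min.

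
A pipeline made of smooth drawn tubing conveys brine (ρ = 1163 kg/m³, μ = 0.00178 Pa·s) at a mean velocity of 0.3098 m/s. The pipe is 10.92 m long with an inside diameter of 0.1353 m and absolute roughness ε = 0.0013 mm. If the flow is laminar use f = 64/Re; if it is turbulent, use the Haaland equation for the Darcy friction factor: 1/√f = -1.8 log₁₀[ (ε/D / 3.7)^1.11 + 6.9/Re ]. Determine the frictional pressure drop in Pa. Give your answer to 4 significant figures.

ΔP ≈ 107.4 Pa

Reynolds number Re = ρVD/μ = 1163 · 0.3098 · 0.1353 / 0.00178 = 2.739e+04.
Re > 4000 → turbulent. Relative roughness ε/D = 1.3e-06/0.1353 = 9.61e-06. Haaland: 1/√f = -1.8 log₁₀[(9.61e-06/3.7)^1.11 + 6.9/2.739e+04] = -1.8 log₁₀[6.31e-07 + 0.000252] = 6.476, so f = 0.02385.
Darcy-Weisbach: ΔP = f(L/D)(ρV²/2) = 0.02385·(10.92/0.1353)·(1163·0.3098²/2) = 0.02385·80.71·55.81 = 107.4 Pa.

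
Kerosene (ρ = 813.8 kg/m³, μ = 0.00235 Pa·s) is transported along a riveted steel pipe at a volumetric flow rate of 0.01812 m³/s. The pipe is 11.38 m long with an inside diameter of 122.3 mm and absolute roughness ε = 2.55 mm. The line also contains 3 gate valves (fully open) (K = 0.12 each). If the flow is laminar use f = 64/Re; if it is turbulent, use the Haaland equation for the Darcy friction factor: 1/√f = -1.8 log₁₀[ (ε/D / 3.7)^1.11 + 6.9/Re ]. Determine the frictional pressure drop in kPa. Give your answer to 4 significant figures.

Cross-sectional area A = πD²/4 = π(0.1223)²/4 = 0.01175 m²; mean velocity V = Q/A = 0.01812/0.01175 = 1.542 m/s.
Reynolds number Re = ρVD/μ = 813.8 · 1.542 · 0.1223 / 0.00235 = 6.533e+04.
Re > 4000 → turbulent. Relative roughness ε/D = 0.00255/0.1223 = 0.0209. Haaland: 1/√f = -1.8 log₁₀[(0.0209/3.7)^1.11 + 6.9/6.533e+04] = -1.8 log₁₀[0.00319 + 0.000106] = 4.468, so f = 0.05009.
Total minor-loss coefficient ΣK = 3·0.12 = 0.36.
ΔP = [f·L/D + ΣK]·(ρV²/2) = [0.05009·11.38/0.1223 + 0.36]·(813.8·1.542²/2) = [4.661 + 0.36]·968.1 = 4861 Pa.
ΔP = 4861 Pa = 4.861 kPa.

ΔP ≈ 4.861 kPa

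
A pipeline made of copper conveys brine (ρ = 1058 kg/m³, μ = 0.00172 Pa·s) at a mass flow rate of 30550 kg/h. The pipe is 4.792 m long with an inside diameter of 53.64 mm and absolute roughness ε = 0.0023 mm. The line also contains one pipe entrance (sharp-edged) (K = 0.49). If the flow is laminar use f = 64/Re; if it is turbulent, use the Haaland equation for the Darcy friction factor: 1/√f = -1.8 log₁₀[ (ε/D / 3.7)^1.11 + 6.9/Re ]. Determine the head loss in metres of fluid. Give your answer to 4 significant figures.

ṁ = 30550 kg/h = 30550/3600 = 8.486 kg/s.
A = πD²/4 = π(0.05364)²/4 = 0.00226 m²; mean velocity V = ṁ/(ρA) = 8.486/(1058 · 0.00226) = 3.549 m/s.
Reynolds number Re = ρVD/μ = 1058 · 3.549 · 0.05364 / 0.00172 = 1.171e+05.
Re > 4000 → turbulent. Relative roughness ε/D = 2.3e-06/0.05364 = 4.29e-05. Haaland: 1/√f = -1.8 log₁₀[(4.29e-05/3.7)^1.11 + 6.9/1.171e+05] = -1.8 log₁₀[3.32e-06 + 5.89e-05] = 7.571, so f = 0.01745.
Total minor-loss coefficient ΣK = 1·0.49 = 0.49.
ΔP = [f·L/D + ΣK]·(ρV²/2) = [0.01745·4.792/0.05364 + 0.49]·(1058·3.549²/2) = [1.559 + 0.49]·6664 = 1.365e+04 Pa.
Head loss h_f = ΔP/(ρg) = 1.365e+04/(1058·9.81) = 1.315 m.

h_f ≈ 1.315 m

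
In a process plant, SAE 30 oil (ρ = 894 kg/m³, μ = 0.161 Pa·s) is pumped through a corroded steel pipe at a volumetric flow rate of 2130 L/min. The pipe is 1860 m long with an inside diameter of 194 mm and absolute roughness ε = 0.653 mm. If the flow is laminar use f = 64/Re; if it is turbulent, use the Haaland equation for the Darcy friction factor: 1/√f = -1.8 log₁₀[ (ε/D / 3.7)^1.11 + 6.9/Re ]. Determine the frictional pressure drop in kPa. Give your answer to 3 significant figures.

Q = 2130 L/min = 2130/60000 = 0.0355 m³/s.
Cross-sectional area A = πD²/4 = π(0.194)²/4 = 0.02956 m²; mean velocity V = Q/A = 0.0355/0.02956 = 1.201 m/s.
Reynolds number Re = ρVD/μ = 894 · 1.201 · 0.194 / 0.161 = 1294.
Re < 2300 → laminar flow, so f = 64/Re = 64/1294 = 0.04947 (the turbulent correlation is not needed).
Darcy-Weisbach: ΔP = f(L/D)(ρV²/2) = 0.04947·(1860/0.194)·(894·1.201²/2) = 0.04947·9588·644.7 = 3.058e+05 Pa.
ΔP = 3.058e+05 Pa = 306 kPa.

ΔP ≈ 306 kPa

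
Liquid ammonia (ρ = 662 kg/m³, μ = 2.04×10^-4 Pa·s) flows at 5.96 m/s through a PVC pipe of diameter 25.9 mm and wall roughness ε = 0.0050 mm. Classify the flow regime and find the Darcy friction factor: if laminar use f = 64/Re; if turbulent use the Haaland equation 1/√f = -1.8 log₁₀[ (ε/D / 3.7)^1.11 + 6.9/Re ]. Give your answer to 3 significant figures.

f ≈ 0.0152

Re = ρVD/μ = 662·5.96·0.0259/0.000204 = 5.009e+05.
Re > 4000 → turbulent. ε/D = 5e-06/0.0259 = 0.000193; Haaland: 1/√f = -1.8 log₁₀[1.76e-05 + 1.38e-05] = 8.105, so f = 0.01522.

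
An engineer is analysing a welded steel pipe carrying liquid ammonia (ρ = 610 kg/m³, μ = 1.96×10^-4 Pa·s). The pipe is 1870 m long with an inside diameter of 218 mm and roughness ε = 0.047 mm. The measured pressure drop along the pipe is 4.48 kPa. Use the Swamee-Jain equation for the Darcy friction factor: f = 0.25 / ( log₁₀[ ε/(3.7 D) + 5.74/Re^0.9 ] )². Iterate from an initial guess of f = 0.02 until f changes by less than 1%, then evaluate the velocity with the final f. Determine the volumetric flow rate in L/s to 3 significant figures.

Rearranging Darcy-Weisbach: V = √(2·ΔP·D/(f·L·ρ)). With ε/D = 4.7e-05/0.218 = 0.000216, iterate starting from f = 0.02:
  f = 0.02 → V = √(2·4480·0.218/(0.02·1870·610)) = 0.2926 m/s; Re = ρVD/μ = 1.985e+05; f → 0.01726
  f = 0.01726 → V = 0.315 m/s; Re = 2.137e+05; f → 0.01709
Converged (Δf/f < 1%). With the final f = 0.01709: V = √(2·4480·0.218/(0.01709·1870·610)) = 0.3165 m/s.
Q = V·A = 0.3165·(π/4·0.218²) = 0.01181 m³/s = 11.8 L/s.

Q ≈ 11.8 L/s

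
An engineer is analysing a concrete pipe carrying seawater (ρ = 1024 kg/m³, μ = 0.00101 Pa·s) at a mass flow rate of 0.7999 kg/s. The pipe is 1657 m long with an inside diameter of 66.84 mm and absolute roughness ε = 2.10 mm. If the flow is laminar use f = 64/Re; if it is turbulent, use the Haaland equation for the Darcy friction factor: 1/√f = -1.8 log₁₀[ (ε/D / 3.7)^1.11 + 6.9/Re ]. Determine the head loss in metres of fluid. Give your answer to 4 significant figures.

A = πD²/4 = π(0.06684)²/4 = 0.003509 m²; mean velocity V = ṁ/(ρA) = 0.7999/(1024 · 0.003509) = 0.2226 m/s.
Reynolds number Re = ρVD/μ = 1024 · 0.2226 · 0.06684 / 0.00101 = 1.509e+04.
Re > 4000 → turbulent. Relative roughness ε/D = 0.0021/0.06684 = 0.0314. Haaland: 1/√f = -1.8 log₁₀[(0.0314/3.7)^1.11 + 6.9/1.509e+04] = -1.8 log₁₀[0.00503 + 0.000457] = 4.07, so f = 0.06037.
Darcy-Weisbach: ΔP = f(L/D)(ρV²/2) = 0.06037·(1657/0.06684)·(1024·0.2226²/2) = 0.06037·2.479e+04·25.38 = 3.798e+04 Pa.
Head loss h_f = ΔP/(ρg) = 3.798e+04/(1024·9.81) = 3.781 m.

h_f ≈ 3.781 m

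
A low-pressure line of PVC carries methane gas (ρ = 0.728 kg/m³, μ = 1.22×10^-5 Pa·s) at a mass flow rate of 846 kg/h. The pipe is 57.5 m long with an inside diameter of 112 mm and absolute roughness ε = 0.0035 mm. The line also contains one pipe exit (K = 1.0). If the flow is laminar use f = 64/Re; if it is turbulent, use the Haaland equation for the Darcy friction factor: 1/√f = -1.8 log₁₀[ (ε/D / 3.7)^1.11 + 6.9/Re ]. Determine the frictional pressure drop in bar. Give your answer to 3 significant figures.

ΔP ≈ 0.0349 bar

ṁ = 846 kg/h = 846/3600 = 0.235 kg/s.
A = πD²/4 = π(0.112)²/4 = 0.009852 m²; mean velocity V = ṁ/(ρA) = 0.235/(0.728 · 0.009852) = 32.77 m/s.
Reynolds number Re = ρVD/μ = 0.728 · 32.77 · 0.112 / 1.22e-05 = 2.19e+05.
Re > 4000 → turbulent. Relative roughness ε/D = 3.5e-06/0.112 = 3.13e-05. Haaland: 1/√f = -1.8 log₁₀[(3.13e-05/3.7)^1.11 + 6.9/2.19e+05] = -1.8 log₁₀[2.34e-06 + 3.15e-05] = 8.047, so f = 0.01544.
Total minor-loss coefficient ΣK = 1·1 = 1.
ΔP = [f·L/D + ΣK]·(ρV²/2) = [0.01544·57.5/0.112 + 1]·(0.728·32.77²/2) = [7.929 + 1]·390.8 = 3489 Pa.
ΔP = 3489 Pa = 0.0349 bar.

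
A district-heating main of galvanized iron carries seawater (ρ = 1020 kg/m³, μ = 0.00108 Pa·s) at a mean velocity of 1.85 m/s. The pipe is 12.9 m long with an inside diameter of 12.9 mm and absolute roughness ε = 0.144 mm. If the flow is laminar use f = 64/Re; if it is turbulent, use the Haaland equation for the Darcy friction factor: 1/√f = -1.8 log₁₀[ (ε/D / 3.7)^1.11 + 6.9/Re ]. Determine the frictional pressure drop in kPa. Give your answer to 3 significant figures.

ΔP ≈ 72.7 kPa

Reynolds number Re = ρVD/μ = 1020 · 1.85 · 0.0129 / 0.00108 = 2.254e+04.
Re > 4000 → turbulent. Relative roughness ε/D = 0.000144/0.0129 = 0.0112. Haaland: 1/√f = -1.8 log₁₀[(0.0112/3.7)^1.11 + 6.9/2.254e+04] = -1.8 log₁₀[0.00159 + 0.000306] = 4.898, so f = 0.04168.
Darcy-Weisbach: ΔP = f(L/D)(ρV²/2) = 0.04168·(12.9/0.0129)·(1020·1.85²/2) = 0.04168·1000·1745 = 7.274e+04 Pa.
ΔP = 7.274e+04 Pa = 72.7 kPa.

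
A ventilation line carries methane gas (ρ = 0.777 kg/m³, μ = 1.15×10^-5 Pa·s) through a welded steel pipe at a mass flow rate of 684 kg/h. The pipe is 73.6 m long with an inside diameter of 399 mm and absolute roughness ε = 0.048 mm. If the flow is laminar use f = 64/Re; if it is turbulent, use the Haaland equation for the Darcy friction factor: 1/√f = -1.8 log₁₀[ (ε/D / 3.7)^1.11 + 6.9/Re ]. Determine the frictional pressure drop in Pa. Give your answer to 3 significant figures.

ṁ = 684 kg/h = 684/3600 = 0.19 kg/s.
A = πD²/4 = π(0.399)²/4 = 0.125 m²; mean velocity V = ṁ/(ρA) = 0.19/(0.777 · 0.125) = 1.956 m/s.
Reynolds number Re = ρVD/μ = 0.777 · 1.956 · 0.399 / 1.15e-05 = 5.272e+04.
Re > 4000 → turbulent. Relative roughness ε/D = 4.8e-05/0.399 = 0.00012. Haaland: 1/√f = -1.8 log₁₀[(0.00012/3.7)^1.11 + 6.9/5.272e+04] = -1.8 log₁₀[1.04e-05 + 0.000131] = 6.93, so f = 0.02082.
Darcy-Weisbach: ΔP = f(L/D)(ρV²/2) = 0.02082·(73.6/0.399)·(0.777·1.956²/2) = 0.02082·184.5·1.486 = 5.708 Pa.

ΔP ≈ 5.71 Pa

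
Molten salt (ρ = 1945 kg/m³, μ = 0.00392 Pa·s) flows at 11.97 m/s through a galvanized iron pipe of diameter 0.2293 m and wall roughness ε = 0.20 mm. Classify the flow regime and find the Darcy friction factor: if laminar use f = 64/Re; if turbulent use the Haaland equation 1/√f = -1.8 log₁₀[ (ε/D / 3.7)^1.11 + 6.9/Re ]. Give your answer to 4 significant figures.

Re = ρVD/μ = 1945·11.97·0.2293/0.00392 = 1.362e+06.
Re > 4000 → turbulent. ε/D = 0.0002/0.2293 = 0.000872; Haaland: 1/√f = -1.8 log₁₀[9.41e-05 + 5.07e-06] = 7.207, so f = 0.01925.

f ≈ 0.01925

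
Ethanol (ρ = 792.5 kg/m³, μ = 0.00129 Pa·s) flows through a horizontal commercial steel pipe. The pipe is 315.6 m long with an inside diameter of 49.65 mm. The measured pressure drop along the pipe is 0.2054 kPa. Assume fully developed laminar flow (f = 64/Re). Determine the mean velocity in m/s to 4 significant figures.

For laminar flow, f = 64/Re with Re = ρVD/μ, so Darcy-Weisbach reduces to ΔP = 32μLV/D². Solving for V: V = ΔP·D²/(32μL) = 205.4·(0.04965)²/(32·0.00129·315.6) = 0.03887 m/s.
Check: Re = ρVD/μ = 792.5·0.03887·0.04965/0.00129 = 1185 < 2300, so the laminar assumption holds.

V ≈ 0.03887 m/s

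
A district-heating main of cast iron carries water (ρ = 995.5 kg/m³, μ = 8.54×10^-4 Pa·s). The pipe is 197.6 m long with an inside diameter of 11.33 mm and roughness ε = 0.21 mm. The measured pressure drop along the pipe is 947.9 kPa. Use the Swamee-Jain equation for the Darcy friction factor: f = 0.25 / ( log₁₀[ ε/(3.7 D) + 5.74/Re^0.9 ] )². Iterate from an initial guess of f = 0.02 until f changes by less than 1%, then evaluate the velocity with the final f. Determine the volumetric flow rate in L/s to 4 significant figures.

Q ≈ 0.1490 L/s

Rearranging Darcy-Weisbach: V = √(2·ΔP·D/(f·L·ρ)). With ε/D = 0.00021/0.01133 = 0.0185, iterate starting from f = 0.02:
  f = 0.02 → V = √(2·9.479e+05·0.01133/(0.02·197.6·995.5)) = 2.337 m/s; Re = ρVD/μ = 3.086e+04; f → 0.04907
  f = 0.04907 → V = 1.492 m/s; Re = 1.97e+04; f → 0.04995
  f = 0.04995 → V = 1.478 m/s; Re = 1.953e+04; f → 0.04997
Converged (Δf/f < 1%). With the final f = 0.04997: V = √(2·9.479e+05·0.01133/(0.04997·197.6·995.5)) = 1.478 m/s.
Q = V·A = 1.478·(π/4·0.01133²) = 0.000149 m³/s = 0.1490 L/s.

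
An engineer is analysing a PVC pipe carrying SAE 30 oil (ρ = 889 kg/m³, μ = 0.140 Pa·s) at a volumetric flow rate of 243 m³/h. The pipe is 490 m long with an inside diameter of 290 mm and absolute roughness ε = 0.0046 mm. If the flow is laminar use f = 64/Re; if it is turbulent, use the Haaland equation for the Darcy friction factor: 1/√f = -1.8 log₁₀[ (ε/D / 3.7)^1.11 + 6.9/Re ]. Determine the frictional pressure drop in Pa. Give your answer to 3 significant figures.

ΔP ≈ 26700 Pa

Q = 243 m³/h = 243/3600 = 0.0675 m³/s.
Cross-sectional area A = πD²/4 = π(0.29)²/4 = 0.06605 m²; mean velocity V = Q/A = 0.0675/0.06605 = 1.022 m/s.
Reynolds number Re = ρVD/μ = 889 · 1.022 · 0.29 / 0.14 = 1882.
Re < 2300 → laminar flow, so f = 64/Re = 64/1882 = 0.03401 (the turbulent correlation is not needed).
Darcy-Weisbach: ΔP = f(L/D)(ρV²/2) = 0.03401·(490/0.29)·(889·1.022²/2) = 0.03401·1690·464.2 = 2.667e+04 Pa.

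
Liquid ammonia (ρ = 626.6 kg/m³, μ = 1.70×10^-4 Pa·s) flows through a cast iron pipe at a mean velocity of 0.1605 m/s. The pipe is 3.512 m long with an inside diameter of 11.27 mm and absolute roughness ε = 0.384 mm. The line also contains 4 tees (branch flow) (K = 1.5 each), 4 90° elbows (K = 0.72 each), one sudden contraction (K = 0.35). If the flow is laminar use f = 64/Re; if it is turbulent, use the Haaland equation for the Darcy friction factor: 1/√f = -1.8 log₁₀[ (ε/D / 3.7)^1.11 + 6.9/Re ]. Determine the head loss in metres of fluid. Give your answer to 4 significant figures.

Reynolds number Re = ρVD/μ = 626.6 · 0.1605 · 0.01127 / 0.00017 = 6667.
Re > 4000 → turbulent. Relative roughness ε/D = 0.000384/0.01127 = 0.0341. Haaland: 1/√f = -1.8 log₁₀[(0.0341/3.7)^1.11 + 6.9/6667] = -1.8 log₁₀[0.0055 + 0.00103] = 3.933, so f = 0.06466.
Total minor-loss coefficient ΣK = 4·1.5 + 4·0.72 + 1·0.35 = 9.23.
ΔP = [f·L/D + ΣK]·(ρV²/2) = [0.06466·3.512/0.01127 + 9.23]·(626.6·0.1605²/2) = [20.15 + 9.23]·8.071 = 237.1 Pa.
Head loss h_f = ΔP/(ρg) = 237.1/(626.6·9.81) = 0.03857 m.

h_f ≈ 0.03857 m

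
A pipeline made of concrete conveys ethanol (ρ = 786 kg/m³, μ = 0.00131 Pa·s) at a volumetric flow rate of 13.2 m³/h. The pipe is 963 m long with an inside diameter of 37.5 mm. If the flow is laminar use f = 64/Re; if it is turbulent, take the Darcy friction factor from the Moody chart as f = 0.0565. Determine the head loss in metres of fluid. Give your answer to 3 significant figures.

Q = 13.2 m³/h = 13.2/3600 = 0.003667 m³/s.
Cross-sectional area A = πD²/4 = π(0.0375)²/4 = 0.001104 m²; mean velocity V = Q/A = 0.003667/0.001104 = 3.32 m/s.
Reynolds number Re = ρVD/μ = 786 · 3.32 · 0.0375 / 0.00131 = 7.47e+04.
Re > 4000 → turbulent; use the Moody-chart value f = 0.0565.
Darcy-Weisbach: ΔP = f(L/D)(ρV²/2) = 0.0565·(963/0.0375)·(786·3.32²/2) = 0.0565·2.568e+04·4331 = 6.285e+06 Pa.
Head loss h_f = ΔP/(ρg) = 6.285e+06/(786·9.81) = 815 m.

h_f ≈ 815 m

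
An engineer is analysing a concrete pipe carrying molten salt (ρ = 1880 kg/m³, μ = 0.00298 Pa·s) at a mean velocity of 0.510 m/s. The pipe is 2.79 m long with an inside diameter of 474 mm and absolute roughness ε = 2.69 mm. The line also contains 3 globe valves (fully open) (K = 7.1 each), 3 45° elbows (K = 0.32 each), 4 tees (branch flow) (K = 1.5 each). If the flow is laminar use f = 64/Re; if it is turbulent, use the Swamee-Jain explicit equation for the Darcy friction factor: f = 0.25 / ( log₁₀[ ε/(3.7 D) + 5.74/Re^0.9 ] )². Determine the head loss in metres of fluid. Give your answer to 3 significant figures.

Reynolds number Re = ρVD/μ = 1880 · 0.51 · 0.474 / 0.00298 = 1.525e+05.
Re > 4000 → turbulent. Relative roughness ε/D = 0.00269/0.474 = 0.00568. Swamee-Jain: f = 0.25/(log₁₀[0.00568/3.7 + 5.74/1.525e+05^0.9])² = 0.25/(log₁₀[0.00153 + 0.000124])² = 0.25/(-2.78)² = 0.03234.
Total minor-loss coefficient ΣK = 3·7.1 + 3·0.32 + 4·1.5 = 28.3.
ΔP = [f·L/D + ΣK]·(ρV²/2) = [0.03234·2.79/0.474 + 28.3]·(1880·0.51²/2) = [0.1903 + 28.3]·244.5 = 6956 Pa.
Head loss h_f = ΔP/(ρg) = 6956/(1880·9.81) = 0.377 m.

h_f ≈ 0.377 m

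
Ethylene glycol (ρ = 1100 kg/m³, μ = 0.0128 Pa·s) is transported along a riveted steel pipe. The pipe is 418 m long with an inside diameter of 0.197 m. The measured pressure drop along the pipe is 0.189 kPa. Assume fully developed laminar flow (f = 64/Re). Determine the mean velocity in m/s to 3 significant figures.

For laminar flow, f = 64/Re with Re = ρVD/μ, so Darcy-Weisbach reduces to ΔP = 32μLV/D². Solving for V: V = ΔP·D²/(32μL) = 189·(0.197)²/(32·0.0128·418) = 0.04284 m/s.
Check: Re = ρVD/μ = 1100·0.04284·0.197/0.0128 = 725.3 < 2300, so the laminar assumption holds.

V ≈ 0.0428 m/s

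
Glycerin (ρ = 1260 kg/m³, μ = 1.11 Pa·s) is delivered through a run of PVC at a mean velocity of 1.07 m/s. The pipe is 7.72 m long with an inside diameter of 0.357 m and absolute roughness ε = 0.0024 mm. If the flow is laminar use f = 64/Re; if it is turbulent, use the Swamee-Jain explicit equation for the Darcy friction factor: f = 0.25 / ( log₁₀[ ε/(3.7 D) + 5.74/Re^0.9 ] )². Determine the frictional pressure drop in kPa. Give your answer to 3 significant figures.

ΔP ≈ 2.30 kPa

Reynolds number Re = ρVD/μ = 1260 · 1.07 · 0.357 / 1.11 = 433.6.
Re < 2300 → laminar flow, so f = 64/Re = 64/433.6 = 0.1476 (the turbulent correlation is not needed).
Darcy-Weisbach: ΔP = f(L/D)(ρV²/2) = 0.1476·(7.72/0.357)·(1260·1.07²/2) = 0.1476·21.62·721.3 = 2302 Pa.
ΔP = 2302 Pa = 2.30 kPa.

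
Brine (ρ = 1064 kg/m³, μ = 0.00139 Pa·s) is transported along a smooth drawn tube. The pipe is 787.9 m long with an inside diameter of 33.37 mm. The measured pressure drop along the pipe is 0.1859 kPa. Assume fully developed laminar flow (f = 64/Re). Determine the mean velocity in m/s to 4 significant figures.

For laminar flow, f = 64/Re with Re = ρVD/μ, so Darcy-Weisbach reduces to ΔP = 32μLV/D². Solving for V: V = ΔP·D²/(32μL) = 185.9·(0.03337)²/(32·0.00139·787.9) = 0.005907 m/s.
Check: Re = ρVD/μ = 1064·0.005907·0.03337/0.00139 = 150.9 < 2300, so the laminar assumption holds.

V ≈ 0.005907 m/s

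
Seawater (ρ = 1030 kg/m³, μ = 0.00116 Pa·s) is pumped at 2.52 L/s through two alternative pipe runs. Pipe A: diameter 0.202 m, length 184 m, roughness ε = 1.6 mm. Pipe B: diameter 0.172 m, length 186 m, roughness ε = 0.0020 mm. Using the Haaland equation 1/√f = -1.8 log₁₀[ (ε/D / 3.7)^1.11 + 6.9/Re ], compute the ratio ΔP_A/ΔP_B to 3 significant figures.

ΔP_A/ΔP_B ≈ 0.644

Pipe A: V = Q/A = 0.00252/0.03205 = 0.07863 m/s; Re = 1.41e+04; ε/D = 0.00792; Haaland → f = 0.03931; ΔP_A = f(L/D)(ρV²/2) = 114 Pa.
Pipe B: V = Q/A = 0.00252/0.02324 = 0.1085 m/s; Re = 1.656e+04; ε/D = 1.16e-05; Haaland → f = 0.02702; ΔP_B = f(L/D)(ρV²/2) = 177 Pa.
ΔP_A/ΔP_B = 114/177 = 0.644.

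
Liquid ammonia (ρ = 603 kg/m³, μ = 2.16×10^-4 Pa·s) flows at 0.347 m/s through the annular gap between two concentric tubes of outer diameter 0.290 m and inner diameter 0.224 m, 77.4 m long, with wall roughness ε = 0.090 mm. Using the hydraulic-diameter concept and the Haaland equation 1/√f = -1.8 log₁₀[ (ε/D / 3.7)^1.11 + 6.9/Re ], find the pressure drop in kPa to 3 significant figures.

ΔP ≈ 1.02 kPa

Hydraulic diameter D_h = 4A/P = D_o - D_i = 0.29 - 0.224 = 0.066 m.
Re = ρVD_h/μ = 603·0.347·0.066/0.000216 = 6.393e+04.
ε/D_h = 9e-05/0.066 = 0.00136; Haaland gives 1/√f = -1.8 log₁₀[0.000154+0.000108] = 6.446, so f = 0.02407.
ΔP = f(L/D_h)(ρV²/2) = 0.02407·77.4/0.066·36.3 = 1025 Pa.
ΔP = 1.02 kPa.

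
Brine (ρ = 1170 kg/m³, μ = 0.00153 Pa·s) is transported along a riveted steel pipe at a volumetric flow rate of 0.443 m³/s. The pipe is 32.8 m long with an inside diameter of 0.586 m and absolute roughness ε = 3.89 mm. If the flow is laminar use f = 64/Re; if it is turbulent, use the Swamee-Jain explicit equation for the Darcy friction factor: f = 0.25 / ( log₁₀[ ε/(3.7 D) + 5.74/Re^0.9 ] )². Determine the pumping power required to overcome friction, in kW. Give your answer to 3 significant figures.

Cross-sectional area A = πD²/4 = π(0.586)²/4 = 0.2697 m²; mean velocity V = Q/A = 0.443/0.2697 = 1.643 m/s.
Reynolds number Re = ρVD/μ = 1170 · 1.643 · 0.586 / 0.00153 = 7.361e+05.
Re > 4000 → turbulent. Relative roughness ε/D = 0.00389/0.586 = 0.00664. Swamee-Jain: f = 0.25/(log₁₀[0.00664/3.7 + 5.74/7.361e+05^0.9])² = 0.25/(log₁₀[0.00179 + 3.01e-05])² = 0.25/(-2.739)² = 0.03333.
Darcy-Weisbach: ΔP = f(L/D)(ρV²/2) = 0.03333·(32.8/0.586)·(1170·1.643²/2) = 0.03333·55.97·1578 = 2944 Pa.
Pumping power P = QΔP = 0.443·2944 = 1304 W = 1.30 kW.

P ≈ 1.30 kW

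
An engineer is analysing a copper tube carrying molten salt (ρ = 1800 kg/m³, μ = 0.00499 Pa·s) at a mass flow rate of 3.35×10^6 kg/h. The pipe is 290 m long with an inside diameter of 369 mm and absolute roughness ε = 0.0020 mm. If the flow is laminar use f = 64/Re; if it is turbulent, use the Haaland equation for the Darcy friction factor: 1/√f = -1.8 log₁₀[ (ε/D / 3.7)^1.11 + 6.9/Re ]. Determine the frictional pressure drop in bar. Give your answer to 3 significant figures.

ΔP ≈ 2.08 bar

ṁ = 3.35×10^6 kg/h = 3.35×10^6/3600 = 930.6 kg/s.
A = πD²/4 = π(0.369)²/4 = 0.1069 m²; mean velocity V = ṁ/(ρA) = 930.6/(1800 · 0.1069) = 4.834 m/s.
Reynolds number Re = ρVD/μ = 1800 · 4.834 · 0.369 / 0.00499 = 6.435e+05.
Re > 4000 → turbulent. Relative roughness ε/D = 2e-06/0.369 = 5.42e-06. Haaland: 1/√f = -1.8 log₁₀[(5.42e-06/3.7)^1.11 + 6.9/6.435e+05] = -1.8 log₁₀[3.34e-07 + 1.07e-05] = 8.921, so f = 0.01256.
Darcy-Weisbach: ΔP = f(L/D)(ρV²/2) = 0.01256·(290/0.369)·(1800·4.834²/2) = 0.01256·785.9·2.103e+04 = 2.077e+05 Pa.
ΔP = 2.077e+05 Pa = 2.08 bar.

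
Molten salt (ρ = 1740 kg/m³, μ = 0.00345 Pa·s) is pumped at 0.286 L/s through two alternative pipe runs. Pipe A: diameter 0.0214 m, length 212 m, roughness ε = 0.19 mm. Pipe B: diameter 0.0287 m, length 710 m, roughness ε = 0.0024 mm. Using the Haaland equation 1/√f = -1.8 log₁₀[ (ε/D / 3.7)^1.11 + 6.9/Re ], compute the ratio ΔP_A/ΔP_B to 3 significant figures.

ΔP_A/ΔP_B ≈ 1.57

Pipe A: V = Q/A = 0.000286/0.0003597 = 0.7951 m/s; Re = 8582; ε/D = 0.00888; Haaland → f = 0.04264; ΔP_A = f(L/D)(ρV²/2) = 2.324e+05 Pa.
Pipe B: V = Q/A = 0.000286/0.0006469 = 0.4421 m/s; Re = 6399; ε/D = 8.36e-05; Haaland → f = 0.03512; ΔP_B = f(L/D)(ρV²/2) = 1.477e+05 Pa.
ΔP_A/ΔP_B = 2.324e+05/1.477e+05 = 1.57.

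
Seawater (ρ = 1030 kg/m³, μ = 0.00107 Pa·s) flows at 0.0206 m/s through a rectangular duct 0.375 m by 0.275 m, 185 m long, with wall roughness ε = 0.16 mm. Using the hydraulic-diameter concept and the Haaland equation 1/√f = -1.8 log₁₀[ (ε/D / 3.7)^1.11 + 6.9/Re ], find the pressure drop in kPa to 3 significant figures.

ΔP ≈ 0.00455 kPa

Hydraulic diameter D_h = 4A/P = 4·(0.375·0.275)/(2·(0.375+0.275)) = 0.4125/1.3 = 0.3173 m.
Re = ρVD_h/μ = 1030·0.0206·0.3173/0.00107 = 6292.
ε/D_h = 0.00016/0.3173 = 0.000504; Haaland gives 1/√f = -1.8 log₁₀[5.12e-05+0.0011] = 5.292, so f = 0.0357.
ΔP = f(L/D_h)(ρV²/2) = 0.0357·185/0.3173·0.2185 = 4.549 Pa.
ΔP = 0.00455 kPa.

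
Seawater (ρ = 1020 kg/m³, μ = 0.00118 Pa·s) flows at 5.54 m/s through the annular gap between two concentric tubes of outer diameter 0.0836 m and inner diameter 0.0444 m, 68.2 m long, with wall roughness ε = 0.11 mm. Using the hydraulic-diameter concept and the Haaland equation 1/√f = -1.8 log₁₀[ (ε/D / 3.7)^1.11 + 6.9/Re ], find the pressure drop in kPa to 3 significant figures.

Hydraulic diameter D_h = 4A/P = D_o - D_i = 0.0836 - 0.0444 = 0.0392 m.
Re = ρVD_h/μ = 1020·5.54·0.0392/0.00118 = 1.877e+05.
ε/D_h = 0.00011/0.0392 = 0.00281; Haaland gives 1/√f = -1.8 log₁₀[0.000344+3.68e-05] = 6.155, so f = 0.0264.
ΔP = f(L/D_h)(ρV²/2) = 0.0264·68.2/0.0392·1.565e+04 = 7.189e+05 Pa.
ΔP = 719 kPa.

ΔP ≈ 719 kPa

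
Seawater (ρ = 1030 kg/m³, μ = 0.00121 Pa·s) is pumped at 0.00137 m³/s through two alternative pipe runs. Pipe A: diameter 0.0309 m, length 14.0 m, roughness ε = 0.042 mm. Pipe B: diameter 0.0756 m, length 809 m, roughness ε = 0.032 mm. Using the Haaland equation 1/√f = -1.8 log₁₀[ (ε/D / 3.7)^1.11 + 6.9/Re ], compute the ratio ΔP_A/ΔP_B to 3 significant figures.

Pipe A: V = Q/A = 0.00137/0.0007499 = 1.827 m/s; Re = 4.805e+04; ε/D = 0.00136; Haaland → f = 0.02482; ΔP_A = f(L/D)(ρV²/2) = 1.933e+04 Pa.
Pipe B: V = Q/A = 0.00137/0.004489 = 0.3052 m/s; Re = 1.964e+04; ε/D = 0.000423; Haaland → f = 0.02662; ΔP_B = f(L/D)(ρV²/2) = 1.366e+04 Pa.
ΔP_A/ΔP_B = 1.933e+04/1.366e+04 = 1.41.

ΔP_A/ΔP_B ≈ 1.41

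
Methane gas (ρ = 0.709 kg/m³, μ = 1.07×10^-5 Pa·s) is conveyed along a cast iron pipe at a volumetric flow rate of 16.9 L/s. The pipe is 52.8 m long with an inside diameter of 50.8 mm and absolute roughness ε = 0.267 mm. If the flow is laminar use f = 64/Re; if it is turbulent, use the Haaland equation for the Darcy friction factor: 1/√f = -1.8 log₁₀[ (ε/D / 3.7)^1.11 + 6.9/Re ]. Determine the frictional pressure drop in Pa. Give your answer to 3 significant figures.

ΔP ≈ 862 Pa

Q = 16.9 L/s = 16.9/1000 = 0.0169 m³/s.
Cross-sectional area A = πD²/4 = π(0.0508)²/4 = 0.002027 m²; mean velocity V = Q/A = 0.0169/0.002027 = 8.338 m/s.
Reynolds number Re = ρVD/μ = 0.709 · 8.338 · 0.0508 / 1.07e-05 = 2.807e+04.
Re > 4000 → turbulent. Relative roughness ε/D = 0.000267/0.0508 = 0.00526. Haaland: 1/√f = -1.8 log₁₀[(0.00526/3.7)^1.11 + 6.9/2.807e+04] = -1.8 log₁₀[0.000691 + 0.000246] = 5.451, so f = 0.03365.
Darcy-Weisbach: ΔP = f(L/D)(ρV²/2) = 0.03365·(52.8/0.0508)·(0.709·8.338²/2) = 0.03365·1039·24.65 = 862 Pa.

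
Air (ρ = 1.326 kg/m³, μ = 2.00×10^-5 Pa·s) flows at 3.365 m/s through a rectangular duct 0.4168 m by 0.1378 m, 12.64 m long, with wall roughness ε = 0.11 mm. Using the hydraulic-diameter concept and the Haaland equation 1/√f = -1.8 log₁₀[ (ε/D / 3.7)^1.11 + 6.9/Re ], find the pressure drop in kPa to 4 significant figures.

ΔP ≈ 0.01038 kPa

Hydraulic diameter D_h = 4A/P = 4·(0.4168·0.1378)/(2·(0.4168+0.1378)) = 0.2297/1.109 = 0.2071 m.
Re = ρVD_h/μ = 1.326·3.365·0.2071/2e-05 = 4.621e+04.
ε/D_h = 0.00011/0.2071 = 0.000531; Haaland gives 1/√f = -1.8 log₁₀[5.42e-05+0.000149] = 6.644, so f = 0.02265.
ΔP = f(L/D_h)(ρV²/2) = 0.02265·12.64/0.2071·7.507 = 10.38 Pa.
ΔP = 0.01038 kPa.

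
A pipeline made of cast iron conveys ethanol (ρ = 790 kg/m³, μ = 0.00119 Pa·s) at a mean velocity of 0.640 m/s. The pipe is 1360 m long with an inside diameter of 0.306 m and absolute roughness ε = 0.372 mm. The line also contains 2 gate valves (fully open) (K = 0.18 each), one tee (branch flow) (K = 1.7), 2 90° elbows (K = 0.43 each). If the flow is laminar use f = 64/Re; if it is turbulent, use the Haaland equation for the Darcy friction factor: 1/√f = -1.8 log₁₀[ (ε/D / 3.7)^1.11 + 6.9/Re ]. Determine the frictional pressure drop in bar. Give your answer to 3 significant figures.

ΔP ≈ 0.165 bar

Reynolds number Re = ρVD/μ = 790 · 0.64 · 0.306 / 0.00119 = 1.3e+05.
Re > 4000 → turbulent. Relative roughness ε/D = 0.000372/0.306 = 0.00122. Haaland: 1/√f = -1.8 log₁₀[(0.00122/3.7)^1.11 + 6.9/1.3e+05] = -1.8 log₁₀[0.000136 + 5.31e-05] = 6.702, so f = 0.02226.
Total minor-loss coefficient ΣK = 2·0.18 + 1·1.7 + 2·0.43 = 2.92.
ΔP = [f·L/D + ΣK]·(ρV²/2) = [0.02226·1360/0.306 + 2.92]·(790·0.64²/2) = [98.94 + 2.92]·161.8 = 1.648e+04 Pa.
ΔP = 1.648e+04 Pa = 0.165 bar.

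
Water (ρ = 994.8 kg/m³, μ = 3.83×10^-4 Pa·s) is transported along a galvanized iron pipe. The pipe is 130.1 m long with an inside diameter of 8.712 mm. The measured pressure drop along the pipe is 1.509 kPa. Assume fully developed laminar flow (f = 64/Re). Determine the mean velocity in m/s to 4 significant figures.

V ≈ 0.07183 m/s

For laminar flow, f = 64/Re with Re = ρVD/μ, so Darcy-Weisbach reduces to ΔP = 32μLV/D². Solving for V: V = ΔP·D²/(32μL) = 1509·(0.008712)²/(32·0.000383·130.1) = 0.07183 m/s.
Check: Re = ρVD/μ = 994.8·0.07183·0.008712/0.000383 = 1625 < 2300, so the laminar assumption holds.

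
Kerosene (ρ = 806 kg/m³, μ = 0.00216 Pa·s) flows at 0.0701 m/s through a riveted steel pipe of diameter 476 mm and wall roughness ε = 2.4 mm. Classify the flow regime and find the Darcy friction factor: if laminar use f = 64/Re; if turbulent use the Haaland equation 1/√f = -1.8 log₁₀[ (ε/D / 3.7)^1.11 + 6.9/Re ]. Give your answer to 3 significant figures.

Re = ρVD/μ = 806·0.0701·0.476/0.00216 = 1.245e+04.
Re > 4000 → turbulent. ε/D = 0.0024/0.476 = 0.00504; Haaland: 1/√f = -1.8 log₁₀[0.000659 + 0.000554] = 5.249, so f = 0.0363.

f ≈ 0.0363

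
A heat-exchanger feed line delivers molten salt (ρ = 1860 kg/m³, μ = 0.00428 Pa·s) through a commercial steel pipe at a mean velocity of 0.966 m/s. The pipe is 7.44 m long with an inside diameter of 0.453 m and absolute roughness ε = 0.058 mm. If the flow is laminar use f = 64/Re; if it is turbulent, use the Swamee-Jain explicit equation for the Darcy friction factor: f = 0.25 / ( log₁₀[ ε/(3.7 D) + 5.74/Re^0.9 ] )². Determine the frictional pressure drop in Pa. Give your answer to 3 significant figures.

Reynolds number Re = ρVD/μ = 1860 · 0.966 · 0.453 / 0.00428 = 1.902e+05.
Re > 4000 → turbulent. Relative roughness ε/D = 5.8e-05/0.453 = 0.000128. Swamee-Jain: f = 0.25/(log₁₀[0.000128/3.7 + 5.74/1.902e+05^0.9])² = 0.25/(log₁₀[3.46e-05 + 0.000102])² = 0.25/(-3.865)² = 0.01673.
Darcy-Weisbach: ΔP = f(L/D)(ρV²/2) = 0.01673·(7.44/0.453)·(1860·0.966²/2) = 0.01673·16.42·867.8 = 238.5 Pa.

ΔP ≈ 239 Pa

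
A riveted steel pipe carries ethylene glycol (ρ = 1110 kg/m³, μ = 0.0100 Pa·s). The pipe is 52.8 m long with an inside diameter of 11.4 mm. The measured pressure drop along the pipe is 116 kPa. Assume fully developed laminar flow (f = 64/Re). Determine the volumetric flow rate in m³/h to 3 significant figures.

For laminar flow, f = 64/Re with Re = ρVD/μ, so Darcy-Weisbach reduces to ΔP = 32μLV/D². Solving for V: V = ΔP·D²/(32μL) = 1.16e+05·(0.0114)²/(32·0.01·52.8) = 0.8922 m/s.
Check: Re = ρVD/μ = 1110·0.8922·0.0114/0.01 = 1129 < 2300, so the laminar assumption holds.
Q = V·A = 0.8922·(π/4·0.0114²) = 9.107e-05 m³/s = 0.328 m³/h.

Q ≈ 0.328 m³/h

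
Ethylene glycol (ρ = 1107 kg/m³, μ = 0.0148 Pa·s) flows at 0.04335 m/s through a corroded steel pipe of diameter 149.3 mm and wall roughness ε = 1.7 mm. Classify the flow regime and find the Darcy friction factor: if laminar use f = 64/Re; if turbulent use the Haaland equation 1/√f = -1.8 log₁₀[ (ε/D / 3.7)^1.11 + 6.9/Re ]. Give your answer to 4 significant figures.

f ≈ 0.1322

Re = ρVD/μ = 1107·0.04335·0.1493/0.0148 = 484.1.
Re < 2300 → laminar, so f = 64/Re = 0.1322 (roughness is irrelevant in laminar flow).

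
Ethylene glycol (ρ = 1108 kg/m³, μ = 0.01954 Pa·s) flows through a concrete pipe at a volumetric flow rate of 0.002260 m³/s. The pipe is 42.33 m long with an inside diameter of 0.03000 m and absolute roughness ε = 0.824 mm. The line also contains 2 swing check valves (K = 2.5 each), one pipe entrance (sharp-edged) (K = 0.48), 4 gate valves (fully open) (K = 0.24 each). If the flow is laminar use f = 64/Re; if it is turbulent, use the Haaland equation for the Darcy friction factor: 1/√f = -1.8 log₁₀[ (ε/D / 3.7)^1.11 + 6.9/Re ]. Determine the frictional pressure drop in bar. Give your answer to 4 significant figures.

Cross-sectional area A = πD²/4 = π(0.03)²/4 = 0.0007069 m²; mean velocity V = Q/A = 0.00226/0.0007069 = 3.197 m/s.
Reynolds number Re = ρVD/μ = 1108 · 3.197 · 0.03 / 0.0195 = 5439.
Re > 4000 → turbulent. Relative roughness ε/D = 0.000824/0.03 = 0.0275. Haaland: 1/√f = -1.8 log₁₀[(0.0275/3.7)^1.11 + 6.9/5439] = -1.8 log₁₀[0.00433 + 0.00127] = 4.054, so f = 0.06086.
Total minor-loss coefficient ΣK = 2·2.5 + 1·0.48 + 4·0.24 = 6.44.
ΔP = [f·L/D + ΣK]·(ρV²/2) = [0.06086·42.33/0.03 + 6.44]·(1108·3.197²/2) = [85.87 + 6.44]·5663 = 5.228e+05 Pa.
ΔP = 5.228e+05 Pa = 5.228 bar.

ΔP ≈ 5.228 bar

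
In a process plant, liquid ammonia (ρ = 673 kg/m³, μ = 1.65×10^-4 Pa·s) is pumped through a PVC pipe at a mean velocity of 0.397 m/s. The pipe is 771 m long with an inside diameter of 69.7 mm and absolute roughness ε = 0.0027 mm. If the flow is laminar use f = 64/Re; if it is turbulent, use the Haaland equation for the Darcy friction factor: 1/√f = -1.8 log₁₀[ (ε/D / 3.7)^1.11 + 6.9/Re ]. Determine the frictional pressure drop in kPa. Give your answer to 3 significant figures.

Reynolds number Re = ρVD/μ = 673 · 0.397 · 0.0697 / 0.000165 = 1.129e+05.
Re > 4000 → turbulent. Relative roughness ε/D = 2.7e-06/0.0697 = 3.87e-05. Haaland: 1/√f = -1.8 log₁₀[(3.87e-05/3.7)^1.11 + 6.9/1.129e+05] = -1.8 log₁₀[2.97e-06 + 6.11e-05] = 7.548, so f = 0.01755.
Darcy-Weisbach: ΔP = f(L/D)(ρV²/2) = 0.01755·(771/0.0697)·(673·0.397²/2) = 0.01755·1.106e+04·53.04 = 1.03e+04 Pa.
ΔP = 1.03e+04 Pa = 10.3 kPa.

ΔP ≈ 10.3 kPa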